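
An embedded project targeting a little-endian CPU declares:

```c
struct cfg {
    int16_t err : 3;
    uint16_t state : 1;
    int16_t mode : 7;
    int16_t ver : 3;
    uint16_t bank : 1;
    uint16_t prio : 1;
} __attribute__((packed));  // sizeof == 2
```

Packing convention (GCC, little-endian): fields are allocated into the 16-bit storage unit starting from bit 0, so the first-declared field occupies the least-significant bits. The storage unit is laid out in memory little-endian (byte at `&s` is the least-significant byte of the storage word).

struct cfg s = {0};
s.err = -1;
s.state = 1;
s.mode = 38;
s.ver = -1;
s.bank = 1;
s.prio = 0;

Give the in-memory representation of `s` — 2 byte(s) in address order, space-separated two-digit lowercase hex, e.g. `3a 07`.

6f 7a

err:3 = -1 → 0x7 << 0 → word 0x0007
state:1 = 1 → 0x1 << 3 → word 0x000f
mode:7 = 38 → 0x26 << 4 → word 0x026f
ver:3 = -1 → 0x7 << 11 → word 0x3a6f
bank:1 = 1 → 0x1 << 14 → word 0x7a6f
prio:1 = 0 → 0x0 << 15 → word 0x7a6f
word = 0x7a6f → little-endian bytes:
  [0]=0x6f  [1]=0x7a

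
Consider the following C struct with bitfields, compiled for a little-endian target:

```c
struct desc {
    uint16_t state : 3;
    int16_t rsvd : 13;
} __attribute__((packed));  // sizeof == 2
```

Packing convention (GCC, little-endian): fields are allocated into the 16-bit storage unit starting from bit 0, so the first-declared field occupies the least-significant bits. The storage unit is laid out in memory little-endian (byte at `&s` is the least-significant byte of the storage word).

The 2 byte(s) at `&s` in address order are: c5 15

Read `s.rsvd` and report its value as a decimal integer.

696

[0]=0xc5 [1]=0x15 (little-endian) → word 0x15c5
state:3 @ bit 0 → (0x15c5>>0)&0x7 = 0x5
rsvd:13 @ bit 3 → (0x15c5>>3)&0x1fff = 0x2b8  ←
rsvd signed 13b, MSB=0: value = 696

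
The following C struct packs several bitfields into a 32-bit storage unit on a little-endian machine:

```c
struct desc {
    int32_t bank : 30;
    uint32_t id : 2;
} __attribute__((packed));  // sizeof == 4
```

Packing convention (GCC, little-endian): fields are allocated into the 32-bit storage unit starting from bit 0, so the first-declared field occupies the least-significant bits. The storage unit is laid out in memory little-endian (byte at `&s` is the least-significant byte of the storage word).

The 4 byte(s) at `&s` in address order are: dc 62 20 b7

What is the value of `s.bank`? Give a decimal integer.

-148872484

[0]=0xdc [1]=0x62 [2]=0x20 [3]=0xb7 (little-endian) → word 0xb72062dc
bank [0+:30] = (word>>0) & 0x3fffffff = 924869340  ←
id [30+:2] = (word>>30) & 0x3 = 2
bank signed 30b, MSB=1: 924869340 - 1073741824 = -148872484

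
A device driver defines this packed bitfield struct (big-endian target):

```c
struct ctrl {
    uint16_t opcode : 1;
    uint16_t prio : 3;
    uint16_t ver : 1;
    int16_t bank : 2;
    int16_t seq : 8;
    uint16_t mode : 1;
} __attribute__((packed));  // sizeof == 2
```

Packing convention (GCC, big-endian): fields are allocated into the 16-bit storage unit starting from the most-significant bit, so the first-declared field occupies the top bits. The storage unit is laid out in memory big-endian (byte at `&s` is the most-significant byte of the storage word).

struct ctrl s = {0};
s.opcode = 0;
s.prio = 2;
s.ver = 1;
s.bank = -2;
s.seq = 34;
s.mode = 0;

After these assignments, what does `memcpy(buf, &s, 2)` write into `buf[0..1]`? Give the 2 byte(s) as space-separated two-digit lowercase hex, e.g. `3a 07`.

2c 44

[15+:1] opcode=0 & 0x1 = 0x0; word=0x0000
[12+:3] prio=2 & 0x7 = 0x2; word=0x2000
[11+:1] ver=1 & 0x1 = 0x1; word=0x2800
[9+:2] bank=-2 & 0x3 = 0x2; word=0x2c00
[1+:8] seq=34 & 0xff = 0x22; word=0x2c44
[0+:1] mode=0 & 0x1 = 0x0; word=0x2c44
word = 0x2c44 → big-endian bytes:
  [0]=0x2c  [1]=0x44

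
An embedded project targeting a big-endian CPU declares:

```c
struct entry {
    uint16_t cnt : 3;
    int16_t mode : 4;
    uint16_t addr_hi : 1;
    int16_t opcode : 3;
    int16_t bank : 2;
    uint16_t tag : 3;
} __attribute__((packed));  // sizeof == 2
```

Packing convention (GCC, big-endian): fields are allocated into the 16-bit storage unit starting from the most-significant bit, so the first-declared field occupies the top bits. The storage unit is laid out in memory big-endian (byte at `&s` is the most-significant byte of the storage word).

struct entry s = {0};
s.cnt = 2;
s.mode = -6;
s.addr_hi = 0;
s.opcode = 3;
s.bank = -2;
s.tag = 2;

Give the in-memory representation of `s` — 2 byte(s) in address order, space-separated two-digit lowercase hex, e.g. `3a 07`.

54 72

cnt (3b) val=2 bits=0x2 at bit 13: 0x4000
mode (4b) val=-6 bits=0xa at bit 9: 0x5400
addr_hi (1b) val=0 bits=0x0 at bit 8: 0x5400
opcode (3b) val=3 bits=0x3 at bit 5: 0x5460
bank (2b) val=-2 bits=0x2 at bit 3: 0x5470
tag (3b) val=2 bits=0x2 at bit 0: 0x5472
word = 0x5472 → big-endian bytes:
  [0]=0x54  [1]=0x72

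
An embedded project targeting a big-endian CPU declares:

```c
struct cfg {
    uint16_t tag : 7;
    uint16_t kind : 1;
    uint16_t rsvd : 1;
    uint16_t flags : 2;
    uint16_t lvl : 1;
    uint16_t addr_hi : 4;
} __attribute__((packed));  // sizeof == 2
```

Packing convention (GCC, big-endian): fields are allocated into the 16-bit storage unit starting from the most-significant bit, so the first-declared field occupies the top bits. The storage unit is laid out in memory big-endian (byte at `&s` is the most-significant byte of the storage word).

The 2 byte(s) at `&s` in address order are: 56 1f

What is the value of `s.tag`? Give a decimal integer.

43

[0]=0x56 [1]=0x1f (big-endian) → word 0x561f
tag [9+:7] = (word>>9) & 0x7f = 43  ←
kind [8+:1] = (word>>8) & 0x1 = 0
rsvd [7+:1] = (word>>7) & 0x1 = 0
flags [5+:2] = (word>>5) & 0x3 = 0
lvl [4+:1] = (word>>4) & 0x1 = 1
addr_hi [0+:4] = (word>>0) & 0xf = 15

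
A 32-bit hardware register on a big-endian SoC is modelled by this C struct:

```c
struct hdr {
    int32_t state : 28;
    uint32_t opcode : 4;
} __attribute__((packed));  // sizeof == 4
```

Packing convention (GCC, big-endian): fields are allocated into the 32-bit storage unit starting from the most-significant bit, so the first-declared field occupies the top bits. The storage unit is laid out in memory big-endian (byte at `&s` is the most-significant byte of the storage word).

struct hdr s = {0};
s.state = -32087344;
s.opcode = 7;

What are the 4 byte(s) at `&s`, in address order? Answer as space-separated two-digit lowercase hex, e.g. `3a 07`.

state:28 = -32087344 → 0xe1662d0 << 4 → word 0xe1662d00
opcode:4 = 7 → 0x7 << 0 → word 0xe1662d07
word = 0xe1662d07 → big-endian bytes:
  [0]=0xe1  [1]=0x66  [2]=0x2d  [3]=0x07

e1 66 2d 07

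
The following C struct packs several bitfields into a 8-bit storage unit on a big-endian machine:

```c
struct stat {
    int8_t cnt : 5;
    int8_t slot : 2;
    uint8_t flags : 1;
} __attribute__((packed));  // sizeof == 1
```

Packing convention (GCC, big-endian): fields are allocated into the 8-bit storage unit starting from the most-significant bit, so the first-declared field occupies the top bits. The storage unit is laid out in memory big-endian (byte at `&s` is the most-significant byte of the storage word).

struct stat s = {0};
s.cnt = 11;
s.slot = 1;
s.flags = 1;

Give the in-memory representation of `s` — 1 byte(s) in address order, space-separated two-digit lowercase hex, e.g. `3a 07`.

cnt (5b) val=11 bits=0xb at bit 3: 0x58
slot (2b) val=1 bits=0x1 at bit 1: 0x5a
flags (1b) val=1 bits=0x1 at bit 0: 0x5b
word = 0x5b → big-endian bytes:
  [0]=0x5b

5b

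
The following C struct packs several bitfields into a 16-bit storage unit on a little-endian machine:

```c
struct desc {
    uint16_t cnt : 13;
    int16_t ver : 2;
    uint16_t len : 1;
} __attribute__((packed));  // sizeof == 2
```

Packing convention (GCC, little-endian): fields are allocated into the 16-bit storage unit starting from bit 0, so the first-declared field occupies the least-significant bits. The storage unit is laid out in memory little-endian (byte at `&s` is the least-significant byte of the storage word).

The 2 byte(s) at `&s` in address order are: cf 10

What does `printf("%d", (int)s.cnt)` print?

[0]=0xcf [1]=0x10 (little-endian) → word 0x10cf
cnt [0+:13] = (word>>0) & 0x1fff = 4303  ←
ver [13+:2] = (word>>13) & 0x3 = 0
len [15+:1] = (word>>15) & 0x1 = 0

4303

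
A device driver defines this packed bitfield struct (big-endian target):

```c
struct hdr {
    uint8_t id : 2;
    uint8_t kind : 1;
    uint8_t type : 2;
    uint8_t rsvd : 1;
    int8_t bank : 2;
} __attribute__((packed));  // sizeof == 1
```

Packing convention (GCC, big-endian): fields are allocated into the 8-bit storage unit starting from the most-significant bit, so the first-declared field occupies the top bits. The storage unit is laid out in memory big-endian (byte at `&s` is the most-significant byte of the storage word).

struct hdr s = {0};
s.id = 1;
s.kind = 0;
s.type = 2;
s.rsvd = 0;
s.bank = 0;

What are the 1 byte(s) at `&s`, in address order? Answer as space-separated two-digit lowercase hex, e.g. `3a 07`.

50

id:2 = 1 → 0x1 << 6 → word 0x40
kind:1 = 0 → 0x0 << 5 → word 0x40
type:2 = 2 → 0x2 << 3 → word 0x50
rsvd:1 = 0 → 0x0 << 2 → word 0x50
bank:2 = 0 → 0x0 << 0 → word 0x50
word = 0x50 → big-endian bytes:
  [0]=0x50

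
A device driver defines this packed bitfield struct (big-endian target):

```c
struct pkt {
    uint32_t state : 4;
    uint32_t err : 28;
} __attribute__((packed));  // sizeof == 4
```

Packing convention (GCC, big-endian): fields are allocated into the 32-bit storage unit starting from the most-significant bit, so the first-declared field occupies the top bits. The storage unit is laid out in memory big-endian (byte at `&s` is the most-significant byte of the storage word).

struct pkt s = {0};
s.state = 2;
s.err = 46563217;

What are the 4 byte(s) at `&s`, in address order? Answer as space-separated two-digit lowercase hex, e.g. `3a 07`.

22 c6 7f 91

state (4b) val=2 bits=0x2 at bit 28: 0x20000000
err (28b) val=46563217 bits=0x2c67f91 at bit 0: 0x22c67f91
word = 0x22c67f91 → big-endian bytes:
  [0]=0x22  [1]=0xc6  [2]=0x7f  [3]=0x91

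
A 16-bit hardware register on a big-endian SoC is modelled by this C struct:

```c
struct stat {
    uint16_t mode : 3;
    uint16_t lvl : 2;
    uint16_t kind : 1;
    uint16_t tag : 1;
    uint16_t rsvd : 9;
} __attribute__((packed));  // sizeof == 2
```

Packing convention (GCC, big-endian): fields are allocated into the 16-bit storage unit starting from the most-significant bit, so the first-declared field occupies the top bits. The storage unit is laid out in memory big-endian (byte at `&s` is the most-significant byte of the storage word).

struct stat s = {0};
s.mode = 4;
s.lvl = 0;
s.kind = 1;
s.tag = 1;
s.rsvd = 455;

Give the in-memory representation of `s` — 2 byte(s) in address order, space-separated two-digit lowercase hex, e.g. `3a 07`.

87 c7

[13+:3] mode=4 & 0x7 = 0x4; word=0x8000
[11+:2] lvl=0 & 0x3 = 0x0; word=0x8000
[10+:1] kind=1 & 0x1 = 0x1; word=0x8400
[9+:1] tag=1 & 0x1 = 0x1; word=0x8600
[0+:9] rsvd=455 & 0x1ff = 0x1c7; word=0x87c7
word = 0x87c7 → big-endian bytes:
  [0]=0x87  [1]=0xc7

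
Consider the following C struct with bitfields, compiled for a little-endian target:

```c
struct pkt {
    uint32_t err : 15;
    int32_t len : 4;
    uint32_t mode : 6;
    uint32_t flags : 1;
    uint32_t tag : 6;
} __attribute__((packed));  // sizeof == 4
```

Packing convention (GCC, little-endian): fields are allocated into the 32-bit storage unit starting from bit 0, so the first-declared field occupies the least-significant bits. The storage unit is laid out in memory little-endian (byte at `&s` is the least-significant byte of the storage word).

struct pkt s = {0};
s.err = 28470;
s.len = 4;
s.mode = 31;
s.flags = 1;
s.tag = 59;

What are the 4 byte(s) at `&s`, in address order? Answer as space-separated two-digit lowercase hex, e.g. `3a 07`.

[0+:15] err=28470 & 0x7fff = 0x6f36; word=0x00006f36
[15+:4] len=4 & 0xf = 0x4; word=0x00026f36
[19+:6] mode=31 & 0x3f = 0x1f; word=0x00fa6f36
[25+:1] flags=1 & 0x1 = 0x1; word=0x02fa6f36
[26+:6] tag=59 & 0x3f = 0x3b; word=0xeefa6f36
word = 0xeefa6f36 → little-endian bytes:
  [0]=0x36  [1]=0x6f  [2]=0xfa  [3]=0xee

36 6f fa ee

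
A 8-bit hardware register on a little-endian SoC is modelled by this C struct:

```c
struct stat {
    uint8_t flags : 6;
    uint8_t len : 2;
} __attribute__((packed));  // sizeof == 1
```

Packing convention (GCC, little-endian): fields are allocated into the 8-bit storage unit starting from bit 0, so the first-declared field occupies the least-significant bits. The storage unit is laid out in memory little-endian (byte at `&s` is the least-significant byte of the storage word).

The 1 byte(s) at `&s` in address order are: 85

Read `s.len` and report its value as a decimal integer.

2

[0]=0x85 (little-endian) → word 0x85
flags [0+:6] = (word>>0) & 0x3f = 5
len [6+:2] = (word>>6) & 0x3 = 2  ←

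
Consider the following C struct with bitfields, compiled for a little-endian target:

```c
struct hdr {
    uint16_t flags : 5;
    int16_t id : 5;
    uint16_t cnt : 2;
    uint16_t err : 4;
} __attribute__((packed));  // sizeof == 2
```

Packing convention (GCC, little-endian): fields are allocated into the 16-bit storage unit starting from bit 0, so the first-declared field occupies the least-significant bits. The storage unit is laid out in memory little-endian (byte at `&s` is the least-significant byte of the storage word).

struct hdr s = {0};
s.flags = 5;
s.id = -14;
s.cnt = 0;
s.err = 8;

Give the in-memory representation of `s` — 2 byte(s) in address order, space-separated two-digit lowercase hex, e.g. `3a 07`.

flags (5b) val=5 bits=0x5 at bit 0: 0x0005
id (5b) val=-14 bits=0x12 at bit 5: 0x0245
cnt (2b) val=0 bits=0x0 at bit 10: 0x0245
err (4b) val=8 bits=0x8 at bit 12: 0x8245
word = 0x8245 → little-endian bytes:
  [0]=0x45  [1]=0x82

45 82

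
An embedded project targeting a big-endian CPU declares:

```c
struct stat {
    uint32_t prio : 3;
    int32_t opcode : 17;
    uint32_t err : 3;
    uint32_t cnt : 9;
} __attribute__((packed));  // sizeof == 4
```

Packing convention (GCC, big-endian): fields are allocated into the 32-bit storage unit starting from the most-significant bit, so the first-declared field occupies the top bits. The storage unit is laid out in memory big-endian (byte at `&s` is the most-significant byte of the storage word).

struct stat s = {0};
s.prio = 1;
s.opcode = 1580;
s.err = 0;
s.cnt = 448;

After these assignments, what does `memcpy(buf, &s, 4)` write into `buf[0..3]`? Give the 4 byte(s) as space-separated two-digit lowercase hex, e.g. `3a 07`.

20 62 c1 c0

[29+:3] prio=1 & 0x7 = 0x1; word=0x20000000
[12+:17] opcode=1580 & 0x1ffff = 0x62c; word=0x2062c000
[9+:3] err=0 & 0x7 = 0x0; word=0x2062c000
[0+:9] cnt=448 & 0x1ff = 0x1c0; word=0x2062c1c0
word = 0x2062c1c0 → big-endian bytes:
  [0]=0x20  [1]=0x62  [2]=0xc1  [3]=0xc0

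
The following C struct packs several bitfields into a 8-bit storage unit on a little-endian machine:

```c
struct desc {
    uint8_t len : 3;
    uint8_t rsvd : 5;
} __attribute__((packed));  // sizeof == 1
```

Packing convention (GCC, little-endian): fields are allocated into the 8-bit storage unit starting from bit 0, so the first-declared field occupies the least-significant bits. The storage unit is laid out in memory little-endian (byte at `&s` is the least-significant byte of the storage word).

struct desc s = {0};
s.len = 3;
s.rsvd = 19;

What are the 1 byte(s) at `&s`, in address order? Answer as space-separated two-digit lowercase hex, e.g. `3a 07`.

len:3 = 3 → 0x3 << 0 → word 0x03
rsvd:5 = 19 → 0x13 << 3 → word 0x9b
word = 0x9b → little-endian bytes:
  [0]=0x9b

9b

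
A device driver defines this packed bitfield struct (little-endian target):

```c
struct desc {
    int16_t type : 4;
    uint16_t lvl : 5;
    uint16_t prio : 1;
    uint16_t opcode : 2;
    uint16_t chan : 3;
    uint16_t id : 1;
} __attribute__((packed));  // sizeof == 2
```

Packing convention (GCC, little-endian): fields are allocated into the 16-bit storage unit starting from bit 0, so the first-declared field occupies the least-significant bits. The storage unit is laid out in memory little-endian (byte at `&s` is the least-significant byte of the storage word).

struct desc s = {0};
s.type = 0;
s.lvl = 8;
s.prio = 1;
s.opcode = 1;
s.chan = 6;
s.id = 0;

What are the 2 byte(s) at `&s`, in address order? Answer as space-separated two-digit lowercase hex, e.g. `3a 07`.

80 66

[0+:4] type=0 & 0xf = 0x0; word=0x0000
[4+:5] lvl=8 & 0x1f = 0x8; word=0x0080
[9+:1] prio=1 & 0x1 = 0x1; word=0x0280
[10+:2] opcode=1 & 0x3 = 0x1; word=0x0680
[12+:3] chan=6 & 0x7 = 0x6; word=0x6680
[15+:1] id=0 & 0x1 = 0x0; word=0x6680
word = 0x6680 → little-endian bytes:
  [0]=0x80  [1]=0x66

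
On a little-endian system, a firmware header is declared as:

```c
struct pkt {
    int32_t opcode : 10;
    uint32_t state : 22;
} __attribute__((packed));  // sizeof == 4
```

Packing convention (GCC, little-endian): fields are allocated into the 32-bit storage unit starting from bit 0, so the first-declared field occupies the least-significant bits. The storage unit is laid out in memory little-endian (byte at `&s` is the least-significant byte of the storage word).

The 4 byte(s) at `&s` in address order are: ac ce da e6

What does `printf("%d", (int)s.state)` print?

[0]=0xac [1]=0xce [2]=0xda [3]=0xe6 (little-endian) → word 0xe6daceac
opcode [0+:10] = (word>>0) & 0x3ff = 684
state [10+:22] = (word>>10) & 0x3fffff = 3782323  ←

3782323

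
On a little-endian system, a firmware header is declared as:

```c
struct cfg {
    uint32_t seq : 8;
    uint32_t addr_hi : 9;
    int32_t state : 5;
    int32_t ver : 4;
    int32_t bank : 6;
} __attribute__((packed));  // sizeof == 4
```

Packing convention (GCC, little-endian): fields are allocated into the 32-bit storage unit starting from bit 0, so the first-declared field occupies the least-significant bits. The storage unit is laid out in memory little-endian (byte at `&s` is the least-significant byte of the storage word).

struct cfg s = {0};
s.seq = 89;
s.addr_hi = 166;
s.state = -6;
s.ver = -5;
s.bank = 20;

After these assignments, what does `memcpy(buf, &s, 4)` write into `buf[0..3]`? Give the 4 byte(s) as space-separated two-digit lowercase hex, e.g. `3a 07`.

seq:8 = 89 → 0x59 << 0 → word 0x00000059
addr_hi:9 = 166 → 0xa6 << 8 → word 0x0000a659
state:5 = -6 → 0x1a << 17 → word 0x0034a659
ver:4 = -5 → 0xb << 22 → word 0x02f4a659
bank:6 = 20 → 0x14 << 26 → word 0x52f4a659
word = 0x52f4a659 → little-endian bytes:
  [0]=0x59  [1]=0xa6  [2]=0xf4  [3]=0x52

59 a6 f4 52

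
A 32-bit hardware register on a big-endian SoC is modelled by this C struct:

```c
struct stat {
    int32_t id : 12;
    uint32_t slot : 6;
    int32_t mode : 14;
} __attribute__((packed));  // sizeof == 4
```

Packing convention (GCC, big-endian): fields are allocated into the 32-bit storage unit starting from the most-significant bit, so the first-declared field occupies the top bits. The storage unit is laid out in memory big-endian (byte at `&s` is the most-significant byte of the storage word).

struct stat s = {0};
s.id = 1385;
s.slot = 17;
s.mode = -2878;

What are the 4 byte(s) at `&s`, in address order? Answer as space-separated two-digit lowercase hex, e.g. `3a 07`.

[20+:12] id=1385 & 0xfff = 0x569; word=0x56900000
[14+:6] slot=17 & 0x3f = 0x11; word=0x56944000
[0+:14] mode=-2878 & 0x3fff = 0x34c2; word=0x569474c2
word = 0x569474c2 → big-endian bytes:
  [0]=0x56  [1]=0x94  [2]=0x74  [3]=0xc2

56 94 74 c2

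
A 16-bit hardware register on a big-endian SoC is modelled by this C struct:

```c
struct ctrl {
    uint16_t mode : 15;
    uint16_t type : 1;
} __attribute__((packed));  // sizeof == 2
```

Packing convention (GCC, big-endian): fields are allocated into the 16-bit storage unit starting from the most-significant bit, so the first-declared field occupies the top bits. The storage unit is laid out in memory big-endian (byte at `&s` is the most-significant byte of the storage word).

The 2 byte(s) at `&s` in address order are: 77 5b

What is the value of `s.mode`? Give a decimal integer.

15277

[0]=0x77 [1]=0x5b (big-endian) → word 0x775b
mode:15 @ bit 1 → (0x775b>>1)&0x7fff = 0x3bad  ←
type:1 @ bit 0 → (0x775b>>0)&0x1 = 0x1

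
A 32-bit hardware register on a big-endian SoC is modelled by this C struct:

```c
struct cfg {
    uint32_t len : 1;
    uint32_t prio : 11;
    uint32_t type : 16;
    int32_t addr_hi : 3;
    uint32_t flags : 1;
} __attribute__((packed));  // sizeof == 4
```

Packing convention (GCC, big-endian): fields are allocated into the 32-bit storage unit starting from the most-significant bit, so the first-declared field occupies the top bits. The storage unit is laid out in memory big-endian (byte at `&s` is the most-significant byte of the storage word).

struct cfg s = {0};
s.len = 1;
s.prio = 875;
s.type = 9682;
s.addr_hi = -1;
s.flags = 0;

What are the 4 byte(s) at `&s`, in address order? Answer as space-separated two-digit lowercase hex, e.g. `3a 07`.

[31+:1] len=1 & 0x1 = 0x1; word=0x80000000
[20+:11] prio=875 & 0x7ff = 0x36b; word=0xb6b00000
[4+:16] type=9682 & 0xffff = 0x25d2; word=0xb6b25d20
[1+:3] addr_hi=-1 & 0x7 = 0x7; word=0xb6b25d2e
[0+:1] flags=0 & 0x1 = 0x0; word=0xb6b25d2e
word = 0xb6b25d2e → big-endian bytes:
  [0]=0xb6  [1]=0xb2  [2]=0x5d  [3]=0x2e

b6 b2 5d 2e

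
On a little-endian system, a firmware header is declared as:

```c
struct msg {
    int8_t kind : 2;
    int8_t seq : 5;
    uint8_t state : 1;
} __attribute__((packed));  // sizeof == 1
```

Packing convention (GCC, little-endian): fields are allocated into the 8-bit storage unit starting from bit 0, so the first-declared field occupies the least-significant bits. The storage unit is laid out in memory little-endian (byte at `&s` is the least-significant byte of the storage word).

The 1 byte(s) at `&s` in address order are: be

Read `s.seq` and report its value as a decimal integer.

15

[0]=0xbe (little-endian) → word 0xbe
kind:2 @ bit 0 → (0xbe>>0)&0x3 = 0x2
seq:5 @ bit 2 → (0xbe>>2)&0x1f = 0xf  ←
state:1 @ bit 7 → (0xbe>>7)&0x1 = 0x1
seq signed 5b, MSB=0: value = 15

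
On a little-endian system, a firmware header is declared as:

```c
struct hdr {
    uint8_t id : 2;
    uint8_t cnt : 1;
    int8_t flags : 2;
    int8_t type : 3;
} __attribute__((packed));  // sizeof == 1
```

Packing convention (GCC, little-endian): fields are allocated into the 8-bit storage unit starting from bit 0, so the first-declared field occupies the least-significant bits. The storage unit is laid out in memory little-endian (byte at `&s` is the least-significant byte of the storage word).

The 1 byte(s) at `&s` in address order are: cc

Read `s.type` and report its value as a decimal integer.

[0]=0xcc (little-endian) → word 0xcc
id [0+:2] = (word>>0) & 0x3 = 0
cnt [2+:1] = (word>>2) & 0x1 = 1
flags [3+:2] = (word>>3) & 0x3 = 1
type [5+:3] = (word>>5) & 0x7 = 6  ←
type signed 3b, MSB=1: 6 - 8 = -2

-2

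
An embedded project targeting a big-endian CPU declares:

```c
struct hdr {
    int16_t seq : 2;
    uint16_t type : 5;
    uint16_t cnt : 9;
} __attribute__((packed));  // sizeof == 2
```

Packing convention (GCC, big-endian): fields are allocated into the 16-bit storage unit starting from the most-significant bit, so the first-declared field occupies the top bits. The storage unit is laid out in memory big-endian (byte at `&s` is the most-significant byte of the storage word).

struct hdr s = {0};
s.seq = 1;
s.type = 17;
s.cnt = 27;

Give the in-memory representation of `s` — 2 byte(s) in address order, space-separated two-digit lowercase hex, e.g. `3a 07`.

62 1b

seq:2 = 1 → 0x1 << 14 → word 0x4000
type:5 = 17 → 0x11 << 9 → word 0x6200
cnt:9 = 27 → 0x1b << 0 → word 0x621b
word = 0x621b → big-endian bytes:
  [0]=0x62  [1]=0x1b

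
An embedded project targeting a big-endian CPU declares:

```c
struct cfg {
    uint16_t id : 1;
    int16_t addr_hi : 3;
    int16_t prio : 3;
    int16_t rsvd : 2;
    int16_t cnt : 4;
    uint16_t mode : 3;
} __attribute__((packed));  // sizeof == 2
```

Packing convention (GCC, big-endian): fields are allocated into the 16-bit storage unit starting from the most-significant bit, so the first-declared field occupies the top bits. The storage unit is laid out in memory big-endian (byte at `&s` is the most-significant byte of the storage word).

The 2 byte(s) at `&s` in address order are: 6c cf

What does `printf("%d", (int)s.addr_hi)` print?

[0]=0x6c [1]=0xcf (big-endian) → word 0x6ccf
id:1 @ bit 15 → (0x6ccf>>15)&0x1 = 0x0
addr_hi:3 @ bit 12 → (0x6ccf>>12)&0x7 = 0x6  ←
prio:3 @ bit 9 → (0x6ccf>>9)&0x7 = 0x6
rsvd:2 @ bit 7 → (0x6ccf>>7)&0x3 = 0x1
cnt:4 @ bit 3 → (0x6ccf>>3)&0xf = 0x9
mode:3 @ bit 0 → (0x6ccf>>0)&0x7 = 0x7
addr_hi signed 3b, MSB=1: 6 - 8 = -2

-2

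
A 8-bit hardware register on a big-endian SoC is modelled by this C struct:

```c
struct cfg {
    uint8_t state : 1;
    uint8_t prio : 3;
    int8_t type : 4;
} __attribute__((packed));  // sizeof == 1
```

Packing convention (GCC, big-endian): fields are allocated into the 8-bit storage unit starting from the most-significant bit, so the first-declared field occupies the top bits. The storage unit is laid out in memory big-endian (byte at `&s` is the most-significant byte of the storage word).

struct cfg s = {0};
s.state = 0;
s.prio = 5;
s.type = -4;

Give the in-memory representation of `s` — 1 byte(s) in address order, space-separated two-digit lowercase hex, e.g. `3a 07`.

5c

state (1b) val=0 bits=0x0 at bit 7: 0x00
prio (3b) val=5 bits=0x5 at bit 4: 0x50
type (4b) val=-4 bits=0xc at bit 0: 0x5c
word = 0x5c → big-endian bytes:
  [0]=0x5c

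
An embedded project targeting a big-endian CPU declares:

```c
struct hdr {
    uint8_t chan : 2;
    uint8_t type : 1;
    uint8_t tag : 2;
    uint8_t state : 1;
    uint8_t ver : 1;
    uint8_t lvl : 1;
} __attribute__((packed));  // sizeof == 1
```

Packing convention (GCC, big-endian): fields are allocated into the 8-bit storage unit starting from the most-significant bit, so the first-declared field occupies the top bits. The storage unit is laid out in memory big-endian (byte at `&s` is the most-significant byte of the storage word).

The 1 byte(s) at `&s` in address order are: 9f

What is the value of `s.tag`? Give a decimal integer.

[0]=0x9f (big-endian) → word 0x9f
chan:2 @ bit 6 → (0x9f>>6)&0x3 = 0x2
type:1 @ bit 5 → (0x9f>>5)&0x1 = 0x0
tag:2 @ bit 3 → (0x9f>>3)&0x3 = 0x3  ←
state:1 @ bit 2 → (0x9f>>2)&0x1 = 0x1
ver:1 @ bit 1 → (0x9f>>1)&0x1 = 0x1
lvl:1 @ bit 0 → (0x9f>>0)&0x1 = 0x1

3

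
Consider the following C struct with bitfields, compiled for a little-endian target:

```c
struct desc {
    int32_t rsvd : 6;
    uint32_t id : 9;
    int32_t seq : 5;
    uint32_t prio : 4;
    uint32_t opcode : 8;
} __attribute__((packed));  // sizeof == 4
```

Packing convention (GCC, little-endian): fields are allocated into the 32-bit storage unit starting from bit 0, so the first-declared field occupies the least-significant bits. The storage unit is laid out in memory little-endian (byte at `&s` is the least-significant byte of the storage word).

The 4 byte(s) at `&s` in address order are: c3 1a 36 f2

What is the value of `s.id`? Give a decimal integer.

107

[0]=0xc3 [1]=0x1a [2]=0x36 [3]=0xf2 (little-endian) → word 0xf2361ac3
rsvd:6 @ bit 0 → (0xf2361ac3>>0)&0x3f = 0x3
id:9 @ bit 6 → (0xf2361ac3>>6)&0x1ff = 0x6b  ←
seq:5 @ bit 15 → (0xf2361ac3>>15)&0x1f = 0xc
prio:4 @ bit 20 → (0xf2361ac3>>20)&0xf = 0x3
opcode:8 @ bit 24 → (0xf2361ac3>>24)&0xff = 0xf2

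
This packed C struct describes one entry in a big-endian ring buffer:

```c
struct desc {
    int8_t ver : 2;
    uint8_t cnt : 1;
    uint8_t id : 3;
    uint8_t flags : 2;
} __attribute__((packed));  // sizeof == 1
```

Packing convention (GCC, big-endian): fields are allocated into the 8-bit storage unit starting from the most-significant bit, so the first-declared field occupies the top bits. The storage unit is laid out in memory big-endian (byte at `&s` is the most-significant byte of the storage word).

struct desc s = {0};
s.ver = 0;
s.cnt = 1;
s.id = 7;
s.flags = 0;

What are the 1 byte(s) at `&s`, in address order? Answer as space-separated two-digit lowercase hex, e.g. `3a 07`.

3c

[6+:2] ver=0 & 0x3 = 0x0; word=0x00
[5+:1] cnt=1 & 0x1 = 0x1; word=0x20
[2+:3] id=7 & 0x7 = 0x7; word=0x3c
[0+:2] flags=0 & 0x3 = 0x0; word=0x3c
word = 0x3c → big-endian bytes:
  [0]=0x3c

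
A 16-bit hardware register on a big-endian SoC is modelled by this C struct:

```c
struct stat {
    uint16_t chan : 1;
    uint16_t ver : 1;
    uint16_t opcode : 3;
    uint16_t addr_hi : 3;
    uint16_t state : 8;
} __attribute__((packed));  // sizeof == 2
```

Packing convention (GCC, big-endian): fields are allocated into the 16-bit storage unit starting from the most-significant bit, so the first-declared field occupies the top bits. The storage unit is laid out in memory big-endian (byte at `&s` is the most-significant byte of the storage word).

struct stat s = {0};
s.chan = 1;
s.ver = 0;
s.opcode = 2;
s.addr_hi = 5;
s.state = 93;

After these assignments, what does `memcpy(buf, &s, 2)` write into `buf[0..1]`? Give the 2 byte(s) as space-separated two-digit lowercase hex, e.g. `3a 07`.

chan:1 = 1 → 0x1 << 15 → word 0x8000
ver:1 = 0 → 0x0 << 14 → word 0x8000
opcode:3 = 2 → 0x2 << 11 → word 0x9000
addr_hi:3 = 5 → 0x5 << 8 → word 0x9500
state:8 = 93 → 0x5d << 0 → word 0x955d
word = 0x955d → big-endian bytes:
  [0]=0x95  [1]=0x5d

95 5d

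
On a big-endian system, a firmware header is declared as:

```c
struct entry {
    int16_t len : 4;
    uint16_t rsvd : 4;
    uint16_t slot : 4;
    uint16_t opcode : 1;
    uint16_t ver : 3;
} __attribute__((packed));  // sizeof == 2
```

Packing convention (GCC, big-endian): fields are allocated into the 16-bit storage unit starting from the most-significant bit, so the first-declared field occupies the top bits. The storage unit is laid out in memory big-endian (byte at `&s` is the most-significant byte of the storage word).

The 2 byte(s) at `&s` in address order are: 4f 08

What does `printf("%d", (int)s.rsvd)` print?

[0]=0x4f [1]=0x08 (big-endian) → word 0x4f08
len:4 @ bit 12 → (0x4f08>>12)&0xf = 0x4
rsvd:4 @ bit 8 → (0x4f08>>8)&0xf = 0xf  ←
slot:4 @ bit 4 → (0x4f08>>4)&0xf = 0x0
opcode:1 @ bit 3 → (0x4f08>>3)&0x1 = 0x1
ver:3 @ bit 0 → (0x4f08>>0)&0x7 = 0x0

15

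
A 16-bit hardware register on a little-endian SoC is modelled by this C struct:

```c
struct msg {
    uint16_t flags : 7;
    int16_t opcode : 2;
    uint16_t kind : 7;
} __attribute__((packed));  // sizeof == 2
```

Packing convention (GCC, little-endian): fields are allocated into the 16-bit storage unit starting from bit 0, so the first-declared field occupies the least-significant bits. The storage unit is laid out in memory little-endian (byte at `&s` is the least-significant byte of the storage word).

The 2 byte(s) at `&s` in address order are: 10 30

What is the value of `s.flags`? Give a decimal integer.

[0]=0x10 [1]=0x30 (little-endian) → word 0x3010
flags:7 @ bit 0 → (0x3010>>0)&0x7f = 0x10  ←
opcode:2 @ bit 7 → (0x3010>>7)&0x3 = 0x0
kind:7 @ bit 9 → (0x3010>>9)&0x7f = 0x18

16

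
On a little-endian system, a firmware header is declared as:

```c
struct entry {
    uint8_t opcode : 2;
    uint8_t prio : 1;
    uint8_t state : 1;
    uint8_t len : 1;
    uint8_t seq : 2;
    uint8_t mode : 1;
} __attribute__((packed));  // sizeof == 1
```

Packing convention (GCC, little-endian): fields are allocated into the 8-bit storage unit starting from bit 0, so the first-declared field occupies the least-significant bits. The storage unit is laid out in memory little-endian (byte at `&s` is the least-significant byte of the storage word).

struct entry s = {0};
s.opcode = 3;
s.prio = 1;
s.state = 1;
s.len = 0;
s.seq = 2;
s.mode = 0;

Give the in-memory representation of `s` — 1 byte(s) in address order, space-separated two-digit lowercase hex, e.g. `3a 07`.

[0+:2] opcode=3 & 0x3 = 0x3; word=0x03
[2+:1] prio=1 & 0x1 = 0x1; word=0x07
[3+:1] state=1 & 0x1 = 0x1; word=0x0f
[4+:1] len=0 & 0x1 = 0x0; word=0x0f
[5+:2] seq=2 & 0x3 = 0x2; word=0x4f
[7+:1] mode=0 & 0x1 = 0x0; word=0x4f
word = 0x4f → little-endian bytes:
  [0]=0x4f

4f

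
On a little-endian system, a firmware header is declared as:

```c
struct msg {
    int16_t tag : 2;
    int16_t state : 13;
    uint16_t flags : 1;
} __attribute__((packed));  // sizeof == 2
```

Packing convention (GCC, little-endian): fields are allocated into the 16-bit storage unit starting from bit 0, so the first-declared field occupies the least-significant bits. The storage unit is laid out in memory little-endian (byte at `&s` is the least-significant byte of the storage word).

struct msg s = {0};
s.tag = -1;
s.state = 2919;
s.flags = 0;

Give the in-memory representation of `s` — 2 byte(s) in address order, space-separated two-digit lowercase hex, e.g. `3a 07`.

tag:2 = -1 → 0x3 << 0 → word 0x0003
state:13 = 2919 → 0xb67 << 2 → word 0x2d9f
flags:1 = 0 → 0x0 << 15 → word 0x2d9f
word = 0x2d9f → little-endian bytes:
  [0]=0x9f  [1]=0x2d

9f 2d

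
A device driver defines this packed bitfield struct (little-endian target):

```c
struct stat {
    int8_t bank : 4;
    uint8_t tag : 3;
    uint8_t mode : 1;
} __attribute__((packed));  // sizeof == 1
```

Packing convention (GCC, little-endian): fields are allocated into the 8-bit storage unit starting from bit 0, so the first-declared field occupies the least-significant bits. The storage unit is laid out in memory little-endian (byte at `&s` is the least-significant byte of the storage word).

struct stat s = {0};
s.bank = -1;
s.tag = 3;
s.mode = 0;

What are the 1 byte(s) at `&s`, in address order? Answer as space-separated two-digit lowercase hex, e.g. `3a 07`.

3f

bank:4 = -1 → 0xf << 0 → word 0x0f
tag:3 = 3 → 0x3 << 4 → word 0x3f
mode:1 = 0 → 0x0 << 7 → word 0x3f
word = 0x3f → little-endian bytes:
  [0]=0x3f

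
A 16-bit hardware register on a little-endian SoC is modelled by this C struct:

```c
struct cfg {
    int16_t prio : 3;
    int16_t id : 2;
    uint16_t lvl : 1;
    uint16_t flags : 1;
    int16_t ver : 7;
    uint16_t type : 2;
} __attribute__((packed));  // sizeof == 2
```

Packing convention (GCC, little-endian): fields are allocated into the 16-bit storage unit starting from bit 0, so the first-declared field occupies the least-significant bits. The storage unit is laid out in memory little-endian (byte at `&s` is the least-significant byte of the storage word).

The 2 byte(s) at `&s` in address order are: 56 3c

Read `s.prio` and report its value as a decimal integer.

[0]=0x56 [1]=0x3c (little-endian) → word 0x3c56
prio:3 @ bit 0 → (0x3c56>>0)&0x7 = 0x6  ←
id:2 @ bit 3 → (0x3c56>>3)&0x3 = 0x2
lvl:1 @ bit 5 → (0x3c56>>5)&0x1 = 0x0
flags:1 @ bit 6 → (0x3c56>>6)&0x1 = 0x1
ver:7 @ bit 7 → (0x3c56>>7)&0x7f = 0x78
type:2 @ bit 14 → (0x3c56>>14)&0x3 = 0x0
prio signed 3b, MSB=1: 6 - 8 = -2

-2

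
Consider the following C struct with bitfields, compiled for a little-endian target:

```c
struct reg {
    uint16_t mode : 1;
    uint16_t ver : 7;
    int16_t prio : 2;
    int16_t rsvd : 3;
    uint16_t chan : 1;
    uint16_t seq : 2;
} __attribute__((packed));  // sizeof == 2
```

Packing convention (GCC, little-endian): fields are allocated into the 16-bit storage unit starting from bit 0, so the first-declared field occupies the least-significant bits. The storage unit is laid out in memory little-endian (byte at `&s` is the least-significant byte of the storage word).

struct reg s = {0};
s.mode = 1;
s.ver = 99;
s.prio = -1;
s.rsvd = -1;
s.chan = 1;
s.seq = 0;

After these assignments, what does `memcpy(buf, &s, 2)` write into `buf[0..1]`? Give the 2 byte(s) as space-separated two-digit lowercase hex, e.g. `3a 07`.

c7 3f

mode:1 = 1 → 0x1 << 0 → word 0x0001
ver:7 = 99 → 0x63 << 1 → word 0x00c7
prio:2 = -1 → 0x3 << 8 → word 0x03c7
rsvd:3 = -1 → 0x7 << 10 → word 0x1fc7
chan:1 = 1 → 0x1 << 13 → word 0x3fc7
seq:2 = 0 → 0x0 << 14 → word 0x3fc7
word = 0x3fc7 → little-endian bytes:
  [0]=0xc7  [1]=0x3f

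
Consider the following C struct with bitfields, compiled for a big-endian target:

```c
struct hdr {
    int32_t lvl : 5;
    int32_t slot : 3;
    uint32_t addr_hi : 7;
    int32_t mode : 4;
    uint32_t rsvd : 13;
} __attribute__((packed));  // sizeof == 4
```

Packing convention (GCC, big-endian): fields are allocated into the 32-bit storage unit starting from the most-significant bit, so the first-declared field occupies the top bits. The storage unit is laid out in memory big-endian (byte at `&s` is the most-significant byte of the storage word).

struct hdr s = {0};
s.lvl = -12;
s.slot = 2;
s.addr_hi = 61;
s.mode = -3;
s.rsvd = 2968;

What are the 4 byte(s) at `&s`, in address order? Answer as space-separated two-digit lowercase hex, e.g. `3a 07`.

a2 7b ab 98

lvl (5b) val=-12 bits=0x14 at bit 27: 0xa0000000
slot (3b) val=2 bits=0x2 at bit 24: 0xa2000000
addr_hi (7b) val=61 bits=0x3d at bit 17: 0xa27a0000
mode (4b) val=-3 bits=0xd at bit 13: 0xa27ba000
rsvd (13b) val=2968 bits=0xb98 at bit 0: 0xa27bab98
word = 0xa27bab98 → big-endian bytes:
  [0]=0xa2  [1]=0x7b  [2]=0xab  [3]=0x98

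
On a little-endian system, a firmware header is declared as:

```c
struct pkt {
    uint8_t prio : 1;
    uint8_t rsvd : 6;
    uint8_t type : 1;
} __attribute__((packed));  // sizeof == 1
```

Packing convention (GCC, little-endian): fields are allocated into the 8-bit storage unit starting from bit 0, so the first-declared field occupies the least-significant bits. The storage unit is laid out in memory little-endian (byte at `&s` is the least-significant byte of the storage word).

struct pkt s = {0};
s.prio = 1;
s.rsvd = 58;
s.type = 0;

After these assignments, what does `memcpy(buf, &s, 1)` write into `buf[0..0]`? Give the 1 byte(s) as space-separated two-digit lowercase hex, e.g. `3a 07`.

prio:1 = 1 → 0x1 << 0 → word 0x01
rsvd:6 = 58 → 0x3a << 1 → word 0x75
type:1 = 0 → 0x0 << 7 → word 0x75
word = 0x75 → little-endian bytes:
  [0]=0x75

75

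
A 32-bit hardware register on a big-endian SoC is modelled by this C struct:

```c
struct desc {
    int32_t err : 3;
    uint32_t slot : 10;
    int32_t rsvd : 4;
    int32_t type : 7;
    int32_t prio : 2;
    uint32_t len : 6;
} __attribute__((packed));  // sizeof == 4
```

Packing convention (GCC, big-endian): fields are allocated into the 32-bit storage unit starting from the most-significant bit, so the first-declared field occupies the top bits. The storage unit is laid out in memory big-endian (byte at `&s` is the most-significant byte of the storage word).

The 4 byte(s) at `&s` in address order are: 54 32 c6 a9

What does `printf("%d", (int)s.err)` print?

2

[0]=0x54 [1]=0x32 [2]=0xc6 [3]=0xa9 (big-endian) → word 0x5432c6a9
err:3 @ bit 29 → (0x5432c6a9>>29)&0x7 = 0x2  ←
slot:10 @ bit 19 → (0x5432c6a9>>19)&0x3ff = 0x286
rsvd:4 @ bit 15 → (0x5432c6a9>>15)&0xf = 0x5
type:7 @ bit 8 → (0x5432c6a9>>8)&0x7f = 0x46
prio:2 @ bit 6 → (0x5432c6a9>>6)&0x3 = 0x2
len:6 @ bit 0 → (0x5432c6a9>>0)&0x3f = 0x29
err signed 3b, MSB=0: value = 2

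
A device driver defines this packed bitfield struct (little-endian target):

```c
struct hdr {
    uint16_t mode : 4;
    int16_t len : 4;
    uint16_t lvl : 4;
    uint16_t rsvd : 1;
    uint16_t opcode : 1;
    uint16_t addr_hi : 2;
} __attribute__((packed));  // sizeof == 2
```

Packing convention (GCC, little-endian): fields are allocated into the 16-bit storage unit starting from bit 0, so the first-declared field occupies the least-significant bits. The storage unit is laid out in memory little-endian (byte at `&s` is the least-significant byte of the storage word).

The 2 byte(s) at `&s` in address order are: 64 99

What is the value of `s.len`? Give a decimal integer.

6

[0]=0x64 [1]=0x99 (little-endian) → word 0x9964
mode:4 @ bit 0 → (0x9964>>0)&0xf = 0x4
len:4 @ bit 4 → (0x9964>>4)&0xf = 0x6  ←
lvl:4 @ bit 8 → (0x9964>>8)&0xf = 0x9
rsvd:1 @ bit 12 → (0x9964>>12)&0x1 = 0x1
opcode:1 @ bit 13 → (0x9964>>13)&0x1 = 0x0
addr_hi:2 @ bit 14 → (0x9964>>14)&0x3 = 0x2
len signed 4b, MSB=0: value = 6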